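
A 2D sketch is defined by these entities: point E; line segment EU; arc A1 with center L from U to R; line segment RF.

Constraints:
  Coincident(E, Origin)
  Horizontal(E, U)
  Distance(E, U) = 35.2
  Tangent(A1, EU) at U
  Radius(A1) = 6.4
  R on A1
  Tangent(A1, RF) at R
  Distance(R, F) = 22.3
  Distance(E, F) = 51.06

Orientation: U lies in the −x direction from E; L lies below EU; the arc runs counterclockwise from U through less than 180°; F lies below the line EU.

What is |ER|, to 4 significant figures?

42.05

Checks: |LU| = 6.400 ✓; |LR| = 6.400 ✓; ∠(LR, RF) = 90.00° ✓; |RF| = 22.30 ✓; |EF| = 51.06 ✓.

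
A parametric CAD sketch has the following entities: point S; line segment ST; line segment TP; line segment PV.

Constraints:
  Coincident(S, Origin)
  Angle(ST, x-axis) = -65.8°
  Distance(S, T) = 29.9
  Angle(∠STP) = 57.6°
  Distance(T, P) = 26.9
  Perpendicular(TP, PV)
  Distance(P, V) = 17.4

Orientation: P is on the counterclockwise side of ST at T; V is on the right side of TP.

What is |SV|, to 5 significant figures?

44.011

S is at the origin; ST runs at -65.8° with length 29.9, so T = 29.9·(cos -65.8°, sin -65.8°) = (12.257, -27.272). ∠STP = 57.6°, so TP runs at -65.8° + (180° − 57.6°) = 56.600° from the x-axis; with |TP| = 26.9, P = T + 26.9·(cos 56.600°, sin 56.600°) = (27.065, -4.8150). TP is perpendicular to PV; with |PV| = 17.4 on the right of TP, V = P + 17.4·(0.83485, -0.55048) = (41.591, -14.393). Then |SV| = |V − S| = 44.011.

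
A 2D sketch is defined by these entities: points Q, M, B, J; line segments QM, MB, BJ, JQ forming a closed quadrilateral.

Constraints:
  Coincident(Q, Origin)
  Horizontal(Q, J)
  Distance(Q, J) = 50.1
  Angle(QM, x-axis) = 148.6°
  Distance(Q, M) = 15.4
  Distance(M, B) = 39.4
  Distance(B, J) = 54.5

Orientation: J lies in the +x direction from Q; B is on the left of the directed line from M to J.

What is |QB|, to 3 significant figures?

40.4

Checks: |MB| = 39.40 ✓; |BJ| = 54.50 ✓.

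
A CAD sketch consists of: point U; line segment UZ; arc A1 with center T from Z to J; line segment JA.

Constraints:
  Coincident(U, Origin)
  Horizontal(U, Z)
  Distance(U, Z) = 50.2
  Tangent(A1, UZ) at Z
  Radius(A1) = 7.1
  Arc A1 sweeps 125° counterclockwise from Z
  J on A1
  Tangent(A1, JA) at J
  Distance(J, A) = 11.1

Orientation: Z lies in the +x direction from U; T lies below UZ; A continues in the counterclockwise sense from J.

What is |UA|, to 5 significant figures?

54.647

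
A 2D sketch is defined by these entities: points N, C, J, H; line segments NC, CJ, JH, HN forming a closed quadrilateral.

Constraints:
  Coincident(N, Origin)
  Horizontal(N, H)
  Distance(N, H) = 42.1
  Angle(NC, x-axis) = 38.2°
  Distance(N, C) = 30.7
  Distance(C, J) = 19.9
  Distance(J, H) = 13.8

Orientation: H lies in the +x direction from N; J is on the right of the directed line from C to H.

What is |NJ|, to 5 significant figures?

28.312

Checks: |CJ| = 19.90 ✓; |JH| = 13.80 ✓.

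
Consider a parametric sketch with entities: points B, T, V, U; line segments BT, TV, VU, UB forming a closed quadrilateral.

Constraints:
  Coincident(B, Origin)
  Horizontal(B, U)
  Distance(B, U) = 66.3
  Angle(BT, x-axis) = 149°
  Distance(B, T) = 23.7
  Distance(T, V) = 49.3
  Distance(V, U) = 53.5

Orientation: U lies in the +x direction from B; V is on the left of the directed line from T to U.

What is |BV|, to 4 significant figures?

41.11

B is at the origin; B and U share the same y with |BU| = 66.3 and U in +x, so U = (66.3, 0). BT runs at 149.0° with |BT| = 23.7, so T = (-20.31, 12.21). V is determined by |TV| = 49.3 and |VU| = 53.5 together: it lies at the intersection of circle(T, 49.3) and circle(U, 53.5). With |TU| = 87.47, the foot of the radical line on TU is 41.27 from T and the perpendicular offset is √(49.3² − 41.27²) = 26.97. Taking the left-of-TU solution: V = (24.31, 33.16).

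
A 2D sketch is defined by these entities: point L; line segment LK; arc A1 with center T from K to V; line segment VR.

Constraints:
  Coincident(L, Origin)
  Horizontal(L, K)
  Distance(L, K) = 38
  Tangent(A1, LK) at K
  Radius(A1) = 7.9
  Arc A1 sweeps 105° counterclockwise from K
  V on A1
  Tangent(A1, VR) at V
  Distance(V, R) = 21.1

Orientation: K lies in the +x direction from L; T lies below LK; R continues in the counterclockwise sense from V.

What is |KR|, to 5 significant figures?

30.403

L is at the origin; LK is horizontal with |LK| = 38.0 and K on the +x side, so K = (38.000, 0.0000). Tangency of A1 to LK means the radius TK is perpendicular to LK, so T = K + (0, -7.9) = (38.000, -7.9000). On A1, K sits at bearing 90° from T; a 105° counterclockwise sweep puts V at bearing 195°, so V = T + 7.9·(cos 195°, sin 195°) = (30.369, -9.9447). Tangency of A1 to VR means the radius TV is perpendicular to VR, so VR runs along (−sin 195°, cos 195°); with |VR| = 21.1, R = (35.830, -30.326). Then |KR| = |R − K| = 30.403.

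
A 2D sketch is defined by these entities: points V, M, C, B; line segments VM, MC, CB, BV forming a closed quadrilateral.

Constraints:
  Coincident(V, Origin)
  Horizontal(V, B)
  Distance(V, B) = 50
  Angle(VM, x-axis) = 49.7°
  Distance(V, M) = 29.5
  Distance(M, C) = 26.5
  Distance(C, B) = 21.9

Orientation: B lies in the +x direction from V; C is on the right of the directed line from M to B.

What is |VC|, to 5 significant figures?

28.328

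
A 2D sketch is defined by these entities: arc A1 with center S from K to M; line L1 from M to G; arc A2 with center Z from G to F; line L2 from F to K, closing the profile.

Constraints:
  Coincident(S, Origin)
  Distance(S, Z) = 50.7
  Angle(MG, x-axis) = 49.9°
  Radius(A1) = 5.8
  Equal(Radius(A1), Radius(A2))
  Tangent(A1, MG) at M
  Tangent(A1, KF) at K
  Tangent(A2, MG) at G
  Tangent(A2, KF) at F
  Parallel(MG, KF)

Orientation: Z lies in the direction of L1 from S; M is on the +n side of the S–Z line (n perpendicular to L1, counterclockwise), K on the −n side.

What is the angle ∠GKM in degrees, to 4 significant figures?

77.11°

The slot axis is L1's direction at 49.9°, so u = (cos 49.9°, sin 49.9°) = (0.6441, 0.7649) and n = (−sin 49.9°, cos 49.9°) = (-0.7649, 0.6441). S is at the origin and Z lies 50.7 along u from S, so Z = 50.7·u = (32.66, 38.78). Tangency of A1 to both parallel lines with radius 5.8 puts M and K at S ± 5.8·n: M = (-4.437, 3.736), K = (4.437, -3.736). Equal radii place G and F the same way about Z: G = Z + 5.8·n = (28.22, 42.52), F = Z − 5.8·n = (37.09, 35.05). Then cos ∠GKM = KG·KM / (|KG||KM|), giving 77.11°.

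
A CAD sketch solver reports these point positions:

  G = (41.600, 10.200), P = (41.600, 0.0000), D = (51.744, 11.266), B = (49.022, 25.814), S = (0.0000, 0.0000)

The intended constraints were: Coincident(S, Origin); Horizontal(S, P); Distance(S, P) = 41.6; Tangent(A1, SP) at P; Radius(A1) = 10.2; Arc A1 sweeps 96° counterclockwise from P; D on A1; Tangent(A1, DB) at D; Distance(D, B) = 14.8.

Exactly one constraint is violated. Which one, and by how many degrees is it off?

Tangent(A1, DB) at D — off by 4.60°.

S = (0.00, 0.00) ✓; S.y = 0.00, P.y = 0.00 ✓; |SP| = 41.60 ✓; ∠(GP, PS) = 90.00° ✓; |GP| = 10.20 ✓; bearing(G→D) − bearing(G→P) = 96.00° ✓; |GD| = 10.20 ✓; ∠(GD, DB) = 85.40° ✗; |DB| = 14.80 ✓.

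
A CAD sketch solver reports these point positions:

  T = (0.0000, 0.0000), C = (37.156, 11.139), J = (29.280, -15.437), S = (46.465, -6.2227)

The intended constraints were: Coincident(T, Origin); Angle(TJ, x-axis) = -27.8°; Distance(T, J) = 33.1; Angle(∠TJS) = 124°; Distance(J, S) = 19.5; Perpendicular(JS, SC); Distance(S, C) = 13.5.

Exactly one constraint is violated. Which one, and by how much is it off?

Distance(S, C) = 13.5 — off by 6.20.

T = (0.00, 0.00) ✓; TJ at -27.80° ✓; |TJ| = 33.10 ✓; ∠TJS = 124.0° ✓; |JS| = 19.50 ✓; ∠(JS, SC) = 90.00° ✓; |SC| = 19.70 ✗.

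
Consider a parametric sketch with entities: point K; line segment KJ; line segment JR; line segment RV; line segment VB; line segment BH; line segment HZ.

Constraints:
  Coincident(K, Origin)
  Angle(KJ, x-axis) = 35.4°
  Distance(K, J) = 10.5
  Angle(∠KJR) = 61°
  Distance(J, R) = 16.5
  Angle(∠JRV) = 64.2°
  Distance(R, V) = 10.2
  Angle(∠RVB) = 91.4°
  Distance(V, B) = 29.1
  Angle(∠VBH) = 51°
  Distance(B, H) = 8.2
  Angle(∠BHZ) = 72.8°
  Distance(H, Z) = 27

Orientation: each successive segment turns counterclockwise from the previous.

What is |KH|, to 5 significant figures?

19.877

∠RVB = 91.4° gives VB at -1.2000° from the x-axis; with |VB| = 29.1, B = (22.808, 2.4025). ∠VBH = 51.0° gives BH at 127.80° from the x-axis; with |BH| = 8.2, H = (17.782, 8.8818). Then |KH| = |H − K| = 19.877.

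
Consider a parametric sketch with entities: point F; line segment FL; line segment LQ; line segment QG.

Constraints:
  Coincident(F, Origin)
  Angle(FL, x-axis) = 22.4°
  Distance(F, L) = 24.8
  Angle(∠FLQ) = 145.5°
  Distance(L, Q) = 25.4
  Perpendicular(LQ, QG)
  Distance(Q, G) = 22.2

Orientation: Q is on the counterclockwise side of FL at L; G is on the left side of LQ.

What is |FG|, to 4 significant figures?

46.56

F is at the origin; FL runs at 22.4° with length 24.8, so L = 24.8·(cos 22.4°, sin 22.4°) = (22.93, 9.451). ∠FLQ = 145.5°, so LQ runs at 22.4° + (180° − 145.5°) = 56.90° from the x-axis; with |LQ| = 25.4, Q = L + 25.4·(cos 56.90°, sin 56.90°) = (36.80, 30.73). The perpendicularity gives QG at right angles to LQ; with |QG| = 22.2 on the left of LQ, G = Q + 22.2·(-0.8377, 0.5461) = (18.20, 42.85). Then |FG| = |G − F| = 46.56.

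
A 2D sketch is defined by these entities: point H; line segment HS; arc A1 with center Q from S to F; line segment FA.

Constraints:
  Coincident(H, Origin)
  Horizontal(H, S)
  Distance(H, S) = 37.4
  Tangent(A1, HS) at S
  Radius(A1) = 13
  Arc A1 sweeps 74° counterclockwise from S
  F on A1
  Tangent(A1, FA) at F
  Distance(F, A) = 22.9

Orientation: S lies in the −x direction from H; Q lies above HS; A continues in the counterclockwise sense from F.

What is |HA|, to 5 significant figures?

36.517

H is at the origin; HS is horizontal with |HS| = 37.4 and S on the −x side, so S = (-37.400, 0.0000). Tangency of A1 to HS means the radius QS is perpendicular to HS, so Q = S + (0, 13) = (-37.400, 13.000). On A1, S sits at bearing -90° from Q; a 74° counterclockwise sweep puts F at bearing -16°, so F = Q + 13.0·(cos -16°, sin -16°) = (-24.904, 9.4167). Tangency of A1 to FA means the radius QF is perpendicular to FA, so FA runs along (−sin -16°, cos -16°); with |FA| = 22.9, A = (-18.592, 31.430). Then |HA| = |A − H| = 36.517.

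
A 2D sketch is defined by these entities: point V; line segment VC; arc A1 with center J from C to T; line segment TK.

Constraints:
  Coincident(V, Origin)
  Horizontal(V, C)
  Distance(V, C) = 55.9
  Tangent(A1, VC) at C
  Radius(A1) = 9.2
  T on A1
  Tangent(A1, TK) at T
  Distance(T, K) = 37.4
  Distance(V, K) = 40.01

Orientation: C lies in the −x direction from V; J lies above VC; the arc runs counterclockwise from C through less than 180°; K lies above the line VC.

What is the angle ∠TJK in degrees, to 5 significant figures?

76.180°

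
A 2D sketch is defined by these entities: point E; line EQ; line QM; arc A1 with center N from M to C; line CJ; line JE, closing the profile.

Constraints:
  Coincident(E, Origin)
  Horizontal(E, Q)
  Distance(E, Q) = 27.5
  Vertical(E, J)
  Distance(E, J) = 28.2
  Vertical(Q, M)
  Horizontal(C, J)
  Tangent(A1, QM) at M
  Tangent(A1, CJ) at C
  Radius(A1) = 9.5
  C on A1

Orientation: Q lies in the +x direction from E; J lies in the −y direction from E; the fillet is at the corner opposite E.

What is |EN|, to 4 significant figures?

25.96

E is at the origin; EQ is horizontal with |EQ| = 27.5 and Q on the +x side, so Q = (27.50, 0.000). EJ is vertical with |EJ| = 28.2 and J on the −y side, so J = (0.000, -28.20). The virtual corner opposite E is at (27.50, -28.20). The tangent condition forces NM to be normal to QM and A1 meets CJ tangentially, so NC is at right angles to CJ, with radius 9.5, so the center N sits 9.5 in from both sides at N = (18.00, -18.70). Then |EN| = |N − E| = 25.96.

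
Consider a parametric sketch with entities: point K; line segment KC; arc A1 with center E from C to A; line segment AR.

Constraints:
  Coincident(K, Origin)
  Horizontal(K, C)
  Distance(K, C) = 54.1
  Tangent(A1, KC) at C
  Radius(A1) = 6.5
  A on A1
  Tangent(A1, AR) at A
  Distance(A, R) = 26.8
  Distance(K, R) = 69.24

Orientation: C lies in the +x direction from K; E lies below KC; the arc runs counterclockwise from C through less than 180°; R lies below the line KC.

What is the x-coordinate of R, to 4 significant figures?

60.72

K is at the origin; K and C share the same y with |KC| = 54.1 and C on the +x side, so C = (54.10, 0.000). Since A1 is tangent to KC there, EC ⟂ KC, so E = C + (0, -6.5) = (54.10, -6.500). Since EA ⟂ AR (tangency), |ER| = √(6.5² + 26.8²) = 27.58 regardless of where A sits on A1. So R lies on both circle(K, 69.24) and circle(E, 27.58); the below-KC intersection is R = (60.72, -33.27). A is the foot of the tangent from R: A = (48.34, -9.504).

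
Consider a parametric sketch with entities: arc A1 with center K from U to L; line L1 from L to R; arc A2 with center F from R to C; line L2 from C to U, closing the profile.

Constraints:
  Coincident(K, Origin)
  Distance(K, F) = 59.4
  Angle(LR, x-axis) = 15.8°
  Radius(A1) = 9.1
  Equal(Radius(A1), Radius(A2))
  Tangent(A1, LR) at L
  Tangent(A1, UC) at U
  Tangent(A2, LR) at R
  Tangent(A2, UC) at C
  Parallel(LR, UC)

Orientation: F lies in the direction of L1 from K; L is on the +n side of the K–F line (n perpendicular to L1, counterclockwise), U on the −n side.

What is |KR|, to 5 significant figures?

60.093

The slot axis is L1's direction at 15.8°, so u = (cos 15.8°, sin 15.8°) = (0.96222, 0.27228) and n = (−sin 15.8°, cos 15.8°) = (-0.27228, 0.96222). K is at the origin and F lies 59.4 along u from K, so F = 59.4·u = (57.156, 16.173). Tangency of A1 to both parallel lines with radius 9.1 puts L and U at K ± 9.1·n: L = (-2.4778, 8.7562), U = (2.4778, -8.7562). Equal radii place R and C the same way about F: R = F + 9.1·n = (54.678, 24.930), C = F − 9.1·n = (59.633, 7.4173). Then |KR| = |R − K| = 60.093.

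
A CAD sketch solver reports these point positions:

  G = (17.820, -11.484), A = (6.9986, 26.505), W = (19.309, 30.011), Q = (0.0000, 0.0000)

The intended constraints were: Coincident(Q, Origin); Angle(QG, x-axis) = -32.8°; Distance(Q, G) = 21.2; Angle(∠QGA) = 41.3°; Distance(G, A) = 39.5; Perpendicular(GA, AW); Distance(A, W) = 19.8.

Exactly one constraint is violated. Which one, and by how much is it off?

Distance(A, W) = 19.8 — off by 7.00.

Q = (0.00, 0.00) ✓; QG at -32.80° ✓; |QG| = 21.20 ✓; ∠QGA = 41.30° ✓; |GA| = 39.50 ✓; ∠(GA, AW) = 90.00° ✓; |AW| = 12.80 ✗.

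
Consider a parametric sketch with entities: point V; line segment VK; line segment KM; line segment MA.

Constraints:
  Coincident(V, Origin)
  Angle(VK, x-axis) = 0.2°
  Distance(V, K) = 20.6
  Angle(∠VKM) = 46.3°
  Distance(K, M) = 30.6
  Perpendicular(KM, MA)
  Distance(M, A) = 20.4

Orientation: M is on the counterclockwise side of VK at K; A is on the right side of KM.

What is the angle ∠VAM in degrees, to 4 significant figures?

24.88°

∠VKM = 46.3°, so KM runs at 0.2° + (180° − 46.3°) = 133.9° from the x-axis; with |KM| = 30.6, M = K + 30.6·(cos 133.9°, sin 133.9°) = (-0.6182, 22.12). KM ⟂ MA; with |MA| = 20.4 on the right of KM, A = M + 20.4·(0.7206, 0.6934) = (14.08, 36.27). Then cos ∠VAM = AV·AM / (|AV||AM|), giving 24.88°.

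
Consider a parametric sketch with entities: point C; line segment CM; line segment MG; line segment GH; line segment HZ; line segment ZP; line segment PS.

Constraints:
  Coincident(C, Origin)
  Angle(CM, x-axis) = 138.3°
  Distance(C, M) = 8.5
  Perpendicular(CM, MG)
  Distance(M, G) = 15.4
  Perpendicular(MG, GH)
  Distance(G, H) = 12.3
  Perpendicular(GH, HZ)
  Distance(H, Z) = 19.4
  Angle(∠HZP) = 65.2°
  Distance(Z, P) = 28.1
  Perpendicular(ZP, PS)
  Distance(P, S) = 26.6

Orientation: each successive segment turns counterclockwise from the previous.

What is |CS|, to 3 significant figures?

33.6

∠HZP = 65.2° gives ZP at 163° from the x-axis; with |ZP| = 28.1, P = (-21.4, 8.63). The perpendicularity gives PS at right angles to ZP, so PS runs at -107°; with |PS| = 26.6, S = (-29.1, -16.8). Then |CS| = |S − C| = 33.6.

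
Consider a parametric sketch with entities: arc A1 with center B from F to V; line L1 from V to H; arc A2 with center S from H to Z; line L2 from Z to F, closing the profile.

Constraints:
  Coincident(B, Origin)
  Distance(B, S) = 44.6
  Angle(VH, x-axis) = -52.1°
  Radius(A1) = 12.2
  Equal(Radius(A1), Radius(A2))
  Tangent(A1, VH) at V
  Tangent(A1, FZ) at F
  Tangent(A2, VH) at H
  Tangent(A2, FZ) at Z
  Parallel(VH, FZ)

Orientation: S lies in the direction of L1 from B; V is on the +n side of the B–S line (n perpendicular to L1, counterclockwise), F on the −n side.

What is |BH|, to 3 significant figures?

46.2

The slot axis is L1's direction at -52.1°, so u = (cos -52.1°, sin -52.1°) = (0.614, -0.789) and n = (−sin -52.1°, cos -52.1°) = (0.789, 0.614). B is at the origin and S lies 44.6 along u from B, so S = 44.6·u = (27.4, -35.2). Tangency of A1 to both parallel lines with radius 12.2 puts V and F at B ± 12.2·n: V = (9.63, 7.49), F = (-9.63, -7.49). Equal radii place H and Z the same way about S: H = S + 12.2·n = (37.0, -27.7), Z = S − 12.2·n = (17.8, -42.7). Then |BH| = |H − B| = 46.2.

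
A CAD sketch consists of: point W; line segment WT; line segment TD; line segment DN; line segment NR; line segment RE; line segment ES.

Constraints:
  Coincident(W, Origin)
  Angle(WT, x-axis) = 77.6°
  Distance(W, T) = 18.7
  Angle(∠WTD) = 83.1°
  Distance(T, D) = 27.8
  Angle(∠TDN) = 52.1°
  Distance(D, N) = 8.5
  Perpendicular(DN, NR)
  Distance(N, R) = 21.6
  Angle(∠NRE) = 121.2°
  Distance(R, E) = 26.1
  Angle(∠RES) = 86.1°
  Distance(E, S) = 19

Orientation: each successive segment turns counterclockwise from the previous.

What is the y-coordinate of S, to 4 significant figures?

49.73

W is at the origin; WT runs at 77.6° with length 18.7, so T = (4.016, 18.26). ∠WTD = 83.1° gives TD at 174.5° from the x-axis; with |TD| = 27.8, D = (-23.66, 20.93). ∠TDN = 52.1° gives DN at -57.60° from the x-axis; with |DN| = 8.5, N = (-19.10, 13.75). DN ⟂ NR, so NR runs at 32.40°; with |NR| = 21.6, R = (-0.8645, 25.33). ∠NRE = 121.2° gives RE at 91.20° from the x-axis; with |RE| = 26.1, E = (-1.411, 51.42). ∠RES = 86.1° gives ES at -174.9° from the x-axis; with |ES| = 19.0, S = (-20.34, 49.73). So S.y = 49.73.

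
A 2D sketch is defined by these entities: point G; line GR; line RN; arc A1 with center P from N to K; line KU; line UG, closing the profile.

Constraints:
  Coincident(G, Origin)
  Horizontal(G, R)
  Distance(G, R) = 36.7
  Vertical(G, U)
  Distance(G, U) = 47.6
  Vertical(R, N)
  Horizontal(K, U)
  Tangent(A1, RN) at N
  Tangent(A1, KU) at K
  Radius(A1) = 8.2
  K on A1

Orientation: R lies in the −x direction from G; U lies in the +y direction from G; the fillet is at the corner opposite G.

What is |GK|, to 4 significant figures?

55.48

G is at the origin; G and R share the same y with |GR| = 36.7 and R on the −x side, so R = (-36.70, 0.000). GU is vertical with |GU| = 47.6 and U on the +y side, so U = (0.000, 47.60). The virtual corner opposite G is at (-36.70, 47.60). Since A1 is tangent to RN there, PN ⟂ RN and tangency of A1 to KU means the radius PK is perpendicular to KU, with radius 8.2, so the center P sits 8.2 in from both sides at P = (-28.50, 39.40). That places the tangent points at N = (-36.70, 39.40) on RN and K = (-28.50, 47.60) on KU. Then |GK| = |K − G| = 55.48.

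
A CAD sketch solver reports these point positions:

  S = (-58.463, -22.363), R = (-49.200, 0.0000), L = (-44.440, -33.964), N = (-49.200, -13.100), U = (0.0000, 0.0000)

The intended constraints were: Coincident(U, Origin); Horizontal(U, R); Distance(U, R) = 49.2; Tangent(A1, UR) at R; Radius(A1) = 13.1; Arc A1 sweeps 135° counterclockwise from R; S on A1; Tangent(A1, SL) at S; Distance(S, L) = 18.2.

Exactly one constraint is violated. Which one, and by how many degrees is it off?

Tangent(A1, SL) at S — off by 5.40°.

U = (0.00, 0.00) ✓; U.y = 0.00, R.y = 0.00 ✓; |UR| = 49.20 ✓; ∠(NR, RU) = 90.00° ✓; |NR| = 13.10 ✓; bearing(N→S) − bearing(N→R) = 135.0° ✓; |NS| = 13.10 ✓; ∠(NS, SL) = 84.60° ✗; |SL| = 18.20 ✓.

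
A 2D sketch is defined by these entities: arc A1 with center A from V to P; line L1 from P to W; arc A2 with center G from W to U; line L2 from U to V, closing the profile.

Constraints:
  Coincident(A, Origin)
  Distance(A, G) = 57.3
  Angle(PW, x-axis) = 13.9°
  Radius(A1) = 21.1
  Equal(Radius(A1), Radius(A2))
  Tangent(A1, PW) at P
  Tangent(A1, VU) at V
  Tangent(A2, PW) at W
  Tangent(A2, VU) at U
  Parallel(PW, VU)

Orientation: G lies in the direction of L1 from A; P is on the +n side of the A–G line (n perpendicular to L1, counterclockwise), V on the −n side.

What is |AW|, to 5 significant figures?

61.061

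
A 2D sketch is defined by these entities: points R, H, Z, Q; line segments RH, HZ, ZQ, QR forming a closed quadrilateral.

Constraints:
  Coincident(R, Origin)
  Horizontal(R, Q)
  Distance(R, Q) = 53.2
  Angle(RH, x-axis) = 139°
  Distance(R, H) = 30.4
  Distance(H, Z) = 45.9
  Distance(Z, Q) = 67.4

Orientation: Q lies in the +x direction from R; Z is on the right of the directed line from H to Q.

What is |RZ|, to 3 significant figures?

25.9

Checks: |HZ| = 45.90 ✓; |ZQ| = 67.40 ✓.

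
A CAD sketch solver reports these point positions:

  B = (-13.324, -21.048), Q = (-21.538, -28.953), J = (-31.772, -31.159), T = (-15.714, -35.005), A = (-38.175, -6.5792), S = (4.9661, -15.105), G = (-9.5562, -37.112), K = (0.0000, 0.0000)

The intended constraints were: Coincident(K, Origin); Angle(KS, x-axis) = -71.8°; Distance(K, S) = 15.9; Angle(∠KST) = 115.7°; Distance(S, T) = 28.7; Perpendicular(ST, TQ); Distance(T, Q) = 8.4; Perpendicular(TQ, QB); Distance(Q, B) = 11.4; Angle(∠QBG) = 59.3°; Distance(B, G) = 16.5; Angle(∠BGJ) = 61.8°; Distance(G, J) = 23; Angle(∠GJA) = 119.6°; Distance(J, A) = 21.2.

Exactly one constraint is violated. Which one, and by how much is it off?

Distance(J, A) = 21.2 — off by 4.20.

K = (0.00, 0.00) ✓; KS at -71.80° ✓; |KS| = 15.90 ✓; ∠KST = 115.7° ✓; |ST| = 28.70 ✓; ∠(ST, TQ) = 90.00° ✓; |TQ| = 8.399 ✓; ∠(TQ, QB) = 90.00° ✓; |QB| = 11.40 ✓; ∠QBG = 59.30° ✓; |BG| = 16.50 ✓; ∠BGJ = 61.80° ✓; |GJ| = 23.00 ✓; ∠GJA = 119.6° ✓; |JA| = 25.40 ✗.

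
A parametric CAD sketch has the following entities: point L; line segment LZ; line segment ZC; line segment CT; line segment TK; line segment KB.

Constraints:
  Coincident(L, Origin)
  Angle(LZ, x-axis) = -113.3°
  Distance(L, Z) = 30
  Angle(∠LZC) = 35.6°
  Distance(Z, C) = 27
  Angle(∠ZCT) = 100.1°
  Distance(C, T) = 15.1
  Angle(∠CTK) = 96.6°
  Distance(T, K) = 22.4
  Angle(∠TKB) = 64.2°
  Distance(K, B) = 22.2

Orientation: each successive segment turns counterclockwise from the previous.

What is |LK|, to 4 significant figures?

16.65

∠ZCT = 100.1° gives CT at 111.0° from the x-axis; with |CT| = 15.1, T = (5.841, 0.4901). ∠CTK = 96.6° gives TK at -165.6° from the x-axis; with |TK| = 22.4, K = (-15.85, -5.081). Then |LK| = |K − L| = 16.65.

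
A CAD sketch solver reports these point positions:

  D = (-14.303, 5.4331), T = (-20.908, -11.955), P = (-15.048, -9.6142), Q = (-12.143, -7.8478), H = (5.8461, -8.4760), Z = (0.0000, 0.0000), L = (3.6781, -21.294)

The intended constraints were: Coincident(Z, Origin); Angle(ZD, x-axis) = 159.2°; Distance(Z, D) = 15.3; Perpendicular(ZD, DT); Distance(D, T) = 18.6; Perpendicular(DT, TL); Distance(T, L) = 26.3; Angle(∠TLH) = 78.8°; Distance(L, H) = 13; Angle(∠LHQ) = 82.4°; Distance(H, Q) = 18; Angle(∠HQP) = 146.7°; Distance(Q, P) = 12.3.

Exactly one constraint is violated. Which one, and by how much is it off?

Distance(Q, P) = 12.3 — off by 8.90.

Z = (0.00, 0.00) ✓; ZD at 159.2° ✓; |ZD| = 15.30 ✓; ∠(ZD, DT) = 90.00° ✓; |DT| = 18.60 ✓; ∠(DT, TL) = 90.00° ✓; |TL| = 26.30 ✓; ∠TLH = 78.80° ✓; |LH| = 13.00 ✓; ∠LHQ = 82.40° ✓; |HQ| = 18.00 ✓; ∠HQP = 146.7° ✓; |QP| = 3.400 ✗.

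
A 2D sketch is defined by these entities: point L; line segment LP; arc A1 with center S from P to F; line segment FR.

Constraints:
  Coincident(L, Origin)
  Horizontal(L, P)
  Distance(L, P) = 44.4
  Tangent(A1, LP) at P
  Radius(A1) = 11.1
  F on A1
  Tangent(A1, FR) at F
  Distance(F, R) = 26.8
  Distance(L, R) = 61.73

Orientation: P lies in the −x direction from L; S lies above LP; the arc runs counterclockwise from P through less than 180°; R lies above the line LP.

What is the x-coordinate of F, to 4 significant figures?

-34.57

Checks: |SP| = 11.10 ✓; |SF| = 11.10 ✓; ∠(SF, FR) = 90.00° ✓; |FR| = 26.80 ✓; |LR| = 61.73 ✓.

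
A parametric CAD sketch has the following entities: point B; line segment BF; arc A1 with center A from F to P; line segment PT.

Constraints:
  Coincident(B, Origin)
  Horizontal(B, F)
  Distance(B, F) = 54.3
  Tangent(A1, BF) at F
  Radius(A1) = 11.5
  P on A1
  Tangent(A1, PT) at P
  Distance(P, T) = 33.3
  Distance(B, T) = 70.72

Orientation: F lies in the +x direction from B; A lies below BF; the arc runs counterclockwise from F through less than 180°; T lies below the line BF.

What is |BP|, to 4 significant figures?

45.79

Checks: ∠(AF, FB) = 90.00° ✓; |AP| = 11.50 ✓; ∠(AP, PT) = 90.00° ✓; |PT| = 33.30 ✓; |BT| = 70.72 ✓.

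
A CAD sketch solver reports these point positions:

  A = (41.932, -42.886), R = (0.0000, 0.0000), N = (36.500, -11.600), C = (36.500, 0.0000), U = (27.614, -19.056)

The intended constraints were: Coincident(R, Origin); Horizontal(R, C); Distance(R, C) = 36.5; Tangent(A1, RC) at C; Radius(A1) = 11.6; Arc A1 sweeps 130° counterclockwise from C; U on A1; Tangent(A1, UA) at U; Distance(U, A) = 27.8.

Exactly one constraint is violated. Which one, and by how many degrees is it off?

Tangent(A1, UA) at U — off by 9.00°.

R = (0.00, 0.00) ✓; R.y = 0.00, C.y = 0.00 ✓; |RC| = 36.50 ✓; ∠(NC, CR) = 90.00° ✓; |NC| = 11.60 ✓; bearing(N→U) − bearing(N→C) = 130.0° ✓; |NU| = 11.60 ✓; ∠(NU, UA) = 99.00° ✗; |UA| = 27.80 ✓.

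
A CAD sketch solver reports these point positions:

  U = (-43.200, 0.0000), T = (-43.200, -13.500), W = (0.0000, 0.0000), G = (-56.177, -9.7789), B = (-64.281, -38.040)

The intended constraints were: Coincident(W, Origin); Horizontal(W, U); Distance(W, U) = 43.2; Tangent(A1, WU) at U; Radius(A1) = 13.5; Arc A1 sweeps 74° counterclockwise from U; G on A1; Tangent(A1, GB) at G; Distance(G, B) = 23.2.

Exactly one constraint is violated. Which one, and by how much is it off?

Distance(G, B) = 23.2 — off by 6.20.

W = (0.00, 0.00) ✓; W.y = 0.00, U.y = 0.00 ✓; |WU| = 43.20 ✓; ∠(TU, UW) = 90.00° ✓; |TU| = 13.50 ✓; bearing(T→G) − bearing(T→U) = 74.00° ✓; |TG| = 13.50 ✓; ∠(TG, GB) = 90.00° ✓; |GB| = 29.40 ✗.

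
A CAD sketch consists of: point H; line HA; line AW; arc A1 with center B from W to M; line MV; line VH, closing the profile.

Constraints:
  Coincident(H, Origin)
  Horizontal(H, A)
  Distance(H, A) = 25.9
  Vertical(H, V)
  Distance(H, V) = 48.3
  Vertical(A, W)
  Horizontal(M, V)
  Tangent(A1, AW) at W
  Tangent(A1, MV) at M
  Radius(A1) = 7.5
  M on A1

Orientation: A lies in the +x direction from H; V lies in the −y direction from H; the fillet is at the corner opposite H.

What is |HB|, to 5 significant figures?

44.757

H is at the origin; H and A share the same y with |HA| = 25.9 and A on the +x side, so A = (25.900, 0.0000). H and V share the same x with |HV| = 48.3 and V on the −y side, so V = (0.0000, -48.300). The virtual corner opposite H is at (25.900, -48.300). Since A1 is tangent to AW there, BW ⟂ AW and tangency of A1 to MV means the radius BM is perpendicular to MV, with radius 7.5, so the center B sits 7.5 in from both sides at B = (18.400, -40.800). Then |HB| = |B − H| = 44.757.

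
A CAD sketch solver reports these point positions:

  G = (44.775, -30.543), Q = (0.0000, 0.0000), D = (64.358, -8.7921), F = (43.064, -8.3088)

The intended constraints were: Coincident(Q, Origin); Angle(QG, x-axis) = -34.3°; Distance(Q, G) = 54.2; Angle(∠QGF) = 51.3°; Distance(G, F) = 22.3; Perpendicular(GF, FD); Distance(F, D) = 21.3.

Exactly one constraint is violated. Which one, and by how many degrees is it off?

Perpendicular(GF, FD) — off by 5.70°.

Q = (0.00, 0.00) ✓; QG at -34.30° ✓; |QG| = 54.20 ✓; ∠QGF = 51.30° ✓; |GF| = 22.30 ✓; ∠(GF, FD) = 95.70° ✗; |FD| = 21.30 ✓.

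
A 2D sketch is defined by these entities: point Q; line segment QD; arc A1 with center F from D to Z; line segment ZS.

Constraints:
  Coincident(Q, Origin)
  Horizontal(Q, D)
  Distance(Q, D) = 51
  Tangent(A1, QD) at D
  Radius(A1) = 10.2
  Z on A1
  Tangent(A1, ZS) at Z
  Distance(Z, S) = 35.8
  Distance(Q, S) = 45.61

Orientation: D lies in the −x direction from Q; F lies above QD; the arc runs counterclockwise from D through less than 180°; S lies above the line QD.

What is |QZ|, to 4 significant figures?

42.26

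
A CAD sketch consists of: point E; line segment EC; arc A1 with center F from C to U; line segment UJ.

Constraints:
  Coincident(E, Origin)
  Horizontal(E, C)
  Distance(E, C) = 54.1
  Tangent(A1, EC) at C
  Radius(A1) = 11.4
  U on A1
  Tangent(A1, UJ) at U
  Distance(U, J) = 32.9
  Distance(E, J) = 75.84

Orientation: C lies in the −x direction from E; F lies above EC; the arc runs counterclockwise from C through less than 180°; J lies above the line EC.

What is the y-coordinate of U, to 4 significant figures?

17.08

E is at the origin; EC is horizontal with |EC| = 54.1 and C on the −x side, so C = (-54.10, 0.000). Tangency of A1 to EC means the radius FC is perpendicular to EC, so F = C + (0, 11.4) = (-54.10, 11.40). Since FU ⟂ UJ (tangency), |FJ| = √(11.4² + 32.9²) = 34.82 regardless of where U sits on A1. So J lies on both circle(E, 75.84) and circle(F, 34.82); the above-EC intersection is J = (-60.59, 45.61). U is the foot of the tangent from J: U = (-44.21, 17.08).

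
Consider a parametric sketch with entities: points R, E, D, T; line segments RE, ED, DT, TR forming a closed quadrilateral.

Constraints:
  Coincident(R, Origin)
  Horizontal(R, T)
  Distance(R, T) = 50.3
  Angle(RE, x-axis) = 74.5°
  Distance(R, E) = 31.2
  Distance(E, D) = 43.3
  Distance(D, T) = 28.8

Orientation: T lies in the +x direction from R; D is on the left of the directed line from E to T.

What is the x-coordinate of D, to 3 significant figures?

51.6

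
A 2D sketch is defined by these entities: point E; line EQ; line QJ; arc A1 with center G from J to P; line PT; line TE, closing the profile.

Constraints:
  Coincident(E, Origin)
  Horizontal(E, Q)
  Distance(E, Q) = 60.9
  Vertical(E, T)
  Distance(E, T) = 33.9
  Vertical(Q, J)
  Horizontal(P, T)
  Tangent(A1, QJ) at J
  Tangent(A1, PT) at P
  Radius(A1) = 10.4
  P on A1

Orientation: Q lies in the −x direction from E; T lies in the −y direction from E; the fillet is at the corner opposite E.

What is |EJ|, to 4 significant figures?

65.28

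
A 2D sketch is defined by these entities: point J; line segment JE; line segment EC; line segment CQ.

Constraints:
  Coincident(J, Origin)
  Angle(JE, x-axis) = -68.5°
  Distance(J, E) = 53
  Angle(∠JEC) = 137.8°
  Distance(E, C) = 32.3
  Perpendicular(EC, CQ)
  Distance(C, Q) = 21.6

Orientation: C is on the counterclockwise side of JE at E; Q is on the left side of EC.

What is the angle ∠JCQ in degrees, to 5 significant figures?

63.550°

J is at the origin; JE runs at -68.5° with length 53.0, so E = 53.0·(cos -68.5°, sin -68.5°) = (19.425, -49.312). ∠JEC = 137.8°, so EC runs at -68.5° + (180° − 137.8°) = -26.300° from the x-axis; with |EC| = 32.3, C = E + 32.3·(cos -26.300°, sin -26.300°) = (48.381, -63.623). The perpendicularity gives CQ at right angles to EC; with |CQ| = 21.6 on the left of EC, Q = C + 21.6·(0.44307, 0.89649) = (57.951, -44.259). Then cos ∠JCQ = CJ·CQ / (|CJ||CQ|), giving 63.550°.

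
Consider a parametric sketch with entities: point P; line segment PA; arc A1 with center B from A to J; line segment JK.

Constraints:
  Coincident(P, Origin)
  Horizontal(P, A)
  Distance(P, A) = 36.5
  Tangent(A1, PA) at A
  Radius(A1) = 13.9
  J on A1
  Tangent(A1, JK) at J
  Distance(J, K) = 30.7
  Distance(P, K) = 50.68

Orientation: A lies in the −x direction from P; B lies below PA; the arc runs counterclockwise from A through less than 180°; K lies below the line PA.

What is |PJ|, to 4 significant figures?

51.88

P is at the origin; PA is horizontal with |PA| = 36.5 and A on the −x side, so A = (-36.50, 0.000). Tangency of A1 to PA means the radius BA is perpendicular to PA, so B = A + (0, -13.9) = (-36.50, -13.90). Since BJ ⟂ JK (tangency), |BK| = √(13.9² + 30.7²) = 33.70 regardless of where J sits on A1. So K lies on both circle(P, 50.68) and circle(B, 33.70); the below-PA intersection is K = (-23.40, -44.95). J is the foot of the tangent from K: J = (-45.94, -24.10).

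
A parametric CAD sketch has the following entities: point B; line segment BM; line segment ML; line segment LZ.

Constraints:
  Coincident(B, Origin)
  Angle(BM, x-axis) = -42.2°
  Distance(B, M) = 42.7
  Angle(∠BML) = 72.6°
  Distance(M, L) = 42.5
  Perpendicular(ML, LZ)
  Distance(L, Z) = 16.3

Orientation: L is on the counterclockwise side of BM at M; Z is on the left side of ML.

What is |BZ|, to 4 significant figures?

38.49

B is at the origin; BM runs at -42.2° with length 42.7, so M = 42.7·(cos -42.2°, sin -42.2°) = (31.63, -28.68). ∠BML = 72.6°, so ML runs at -42.2° + (180° − 72.6°) = 65.20° from the x-axis; with |ML| = 42.5, L = M + 42.5·(cos 65.20°, sin 65.20°) = (49.46, 9.898). The perpendicularity gives LZ at right angles to ML; with |LZ| = 16.3 on the left of ML, Z = L + 16.3·(-0.9078, 0.4195) = (34.66, 16.74). Then |BZ| = |Z − B| = 38.49.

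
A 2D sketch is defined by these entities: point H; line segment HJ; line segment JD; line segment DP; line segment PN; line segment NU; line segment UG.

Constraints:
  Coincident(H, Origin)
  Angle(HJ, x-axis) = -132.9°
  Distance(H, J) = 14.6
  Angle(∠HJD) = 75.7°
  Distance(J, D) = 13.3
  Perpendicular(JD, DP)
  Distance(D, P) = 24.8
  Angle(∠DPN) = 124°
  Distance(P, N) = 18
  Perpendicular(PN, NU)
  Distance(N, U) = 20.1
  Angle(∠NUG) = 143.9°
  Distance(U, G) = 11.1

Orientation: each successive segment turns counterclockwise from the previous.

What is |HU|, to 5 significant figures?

16.960

∠DPN = 124.0° gives PN at 117.40° from the x-axis; with |PN| = 18.0, N = (5.3266, 20.693). PN ⟂ NU, so NU runs at -152.60°; with |NU| = 20.1, U = (-12.518, 11.443). Then |HU| = |U − H| = 16.960.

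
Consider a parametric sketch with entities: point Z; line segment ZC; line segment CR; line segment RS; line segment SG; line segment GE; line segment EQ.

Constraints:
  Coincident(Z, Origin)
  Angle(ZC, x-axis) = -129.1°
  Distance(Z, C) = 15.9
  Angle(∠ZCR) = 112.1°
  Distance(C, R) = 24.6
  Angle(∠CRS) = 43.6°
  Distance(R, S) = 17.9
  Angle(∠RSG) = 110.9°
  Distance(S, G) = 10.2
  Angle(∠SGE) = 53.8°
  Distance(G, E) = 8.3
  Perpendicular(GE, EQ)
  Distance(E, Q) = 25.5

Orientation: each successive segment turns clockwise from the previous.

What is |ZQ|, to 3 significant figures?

30.2

∠SGE = 53.8° gives GE at -169° from the x-axis; with |GE| = 8.3, E = (-18.2, -5.65). GE is perpendicular to EQ, so EQ runs at 101°; with |EQ| = 25.5, Q = (-23.2, 19.4). Then |ZQ| = |Q − Z| = 30.2.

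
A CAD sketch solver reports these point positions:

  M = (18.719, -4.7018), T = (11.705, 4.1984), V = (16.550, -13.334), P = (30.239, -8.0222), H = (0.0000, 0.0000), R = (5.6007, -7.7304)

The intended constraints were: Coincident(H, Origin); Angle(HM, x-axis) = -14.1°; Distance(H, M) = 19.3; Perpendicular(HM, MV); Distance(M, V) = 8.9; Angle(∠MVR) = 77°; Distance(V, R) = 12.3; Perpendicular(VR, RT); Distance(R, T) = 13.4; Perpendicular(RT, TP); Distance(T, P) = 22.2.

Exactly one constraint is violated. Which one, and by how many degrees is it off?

Perpendicular(RT, TP) — off by 6.30°.

H = (0.00, 0.00) ✓; HM at -14.10° ✓; |HM| = 19.30 ✓; ∠(HM, MV) = 90.00° ✓; |MV| = 8.901 ✓; ∠MVR = 77.00° ✓; |VR| = 12.30 ✓; ∠(VR, RT) = 90.00° ✓; |RT| = 13.40 ✓; ∠(RT, TP) = 96.30° ✗; |TP| = 22.20 ✓.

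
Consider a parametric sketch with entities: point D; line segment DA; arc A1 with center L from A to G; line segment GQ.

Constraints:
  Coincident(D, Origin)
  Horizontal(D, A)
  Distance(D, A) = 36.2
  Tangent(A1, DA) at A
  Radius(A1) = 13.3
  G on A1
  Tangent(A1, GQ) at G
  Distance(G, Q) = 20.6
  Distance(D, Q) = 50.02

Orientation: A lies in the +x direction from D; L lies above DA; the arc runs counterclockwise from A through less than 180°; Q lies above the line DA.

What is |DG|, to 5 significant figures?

51.253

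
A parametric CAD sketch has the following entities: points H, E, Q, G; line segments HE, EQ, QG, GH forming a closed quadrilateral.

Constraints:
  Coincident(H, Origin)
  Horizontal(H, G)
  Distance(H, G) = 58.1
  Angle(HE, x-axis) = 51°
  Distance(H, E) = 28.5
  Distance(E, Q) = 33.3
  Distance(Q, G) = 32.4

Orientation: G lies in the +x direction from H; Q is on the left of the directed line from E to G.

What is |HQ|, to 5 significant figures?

58.965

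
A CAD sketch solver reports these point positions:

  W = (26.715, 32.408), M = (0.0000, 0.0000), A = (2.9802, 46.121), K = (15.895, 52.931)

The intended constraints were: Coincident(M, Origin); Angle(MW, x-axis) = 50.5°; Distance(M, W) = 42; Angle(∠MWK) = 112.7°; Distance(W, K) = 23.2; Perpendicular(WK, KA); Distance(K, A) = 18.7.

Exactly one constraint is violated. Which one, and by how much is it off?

Distance(K, A) = 18.7 — off by 4.10.

M = (0.00, 0.00) ✓; MW at 50.50° ✓; |MW| = 42.00 ✓; ∠MWK = 112.7° ✓; |WK| = 23.20 ✓; ∠(WK, KA) = 90.00° ✓; |KA| = 14.60 ✗.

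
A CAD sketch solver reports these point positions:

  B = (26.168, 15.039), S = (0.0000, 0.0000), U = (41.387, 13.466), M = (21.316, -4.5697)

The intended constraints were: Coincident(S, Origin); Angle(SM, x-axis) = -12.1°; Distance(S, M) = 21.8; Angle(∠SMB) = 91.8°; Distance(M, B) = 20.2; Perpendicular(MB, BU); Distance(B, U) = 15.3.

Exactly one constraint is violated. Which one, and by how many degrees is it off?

Perpendicular(MB, BU) — off by 8.00°.

S = (0.00, 0.00) ✓; SM at -12.10° ✓; |SM| = 21.80 ✓; ∠SMB = 91.80° ✓; |MB| = 20.20 ✓; ∠(MB, BU) = 82.00° ✗; |BU| = 15.30 ✓.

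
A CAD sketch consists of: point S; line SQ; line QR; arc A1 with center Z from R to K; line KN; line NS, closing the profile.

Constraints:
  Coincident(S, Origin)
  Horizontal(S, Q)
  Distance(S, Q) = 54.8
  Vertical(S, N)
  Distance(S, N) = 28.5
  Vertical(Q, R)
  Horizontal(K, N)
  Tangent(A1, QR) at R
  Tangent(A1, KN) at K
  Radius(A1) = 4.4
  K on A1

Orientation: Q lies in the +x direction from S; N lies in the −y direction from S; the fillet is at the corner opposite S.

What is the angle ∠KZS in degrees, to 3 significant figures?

116°

S is at the origin; SQ is horizontal with |SQ| = 54.8 and Q on the +x side, so Q = (54.8, 0.00). S and N share the same x with |SN| = 28.5 and N on the −y side, so N = (0.00, -28.5). The virtual corner opposite S is at (54.8, -28.5). Tangency of A1 to QR means the radius ZR is perpendicular to QR and A1 meets KN tangentially, so ZK is at right angles to KN, with radius 4.4, so the center Z sits 4.4 in from both sides at Z = (50.4, -24.1). That places the tangent points at R = (54.8, -24.1) on QR and K = (50.4, -28.5) on KN. Then cos ∠KZS = ZK·ZS / (|ZK||ZS|), giving 116°.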